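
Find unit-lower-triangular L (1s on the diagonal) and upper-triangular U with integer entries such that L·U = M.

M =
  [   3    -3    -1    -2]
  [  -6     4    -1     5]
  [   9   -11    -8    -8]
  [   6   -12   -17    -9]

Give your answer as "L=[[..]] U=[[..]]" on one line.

  r1 -= -2·r0 → [0,-2,-3,1]
  r2 -= 3·r0 → [0,-2,-5,-2]
  r3 -= 2·r0 → [0,-6,-15,-5]
  r2 -= 1·r1 → [0,0,-2,-3]
  r3 -= 3·r1 → [0,0,-6,-8]
  r3 -= 3·r2 → [0,0,0,1]

L=[[1,0,0,0],[-2,1,0,0],[3,1,1,0],[2,3,3,1]] U=[[3,-3,-1,-2],[0,-2,-3,1],[0,0,-2,-3],[0,0,0,1]]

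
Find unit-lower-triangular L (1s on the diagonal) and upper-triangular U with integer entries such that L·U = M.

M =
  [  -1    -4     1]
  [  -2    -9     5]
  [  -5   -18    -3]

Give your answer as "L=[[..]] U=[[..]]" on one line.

L=[[1,0,0],[2,1,0],[5,-2,1]] U=[[-1,-4,1],[0,-1,3],[0,0,-2]]

  r1 -= 2·r0 → [0,-1,3]
  r2 -= 5·r0 → [0,2,-8]
  r2 -= -2·r1 → [0,0,-2]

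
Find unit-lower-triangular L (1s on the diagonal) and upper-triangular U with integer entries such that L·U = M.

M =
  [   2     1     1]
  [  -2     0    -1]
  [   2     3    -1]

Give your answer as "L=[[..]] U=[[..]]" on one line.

  r1 -= -1·r0 → [0,1,0]
  r2 -= 1·r0 → [0,2,-2]
  r2 -= 2·r1 → [0,0,-2]

L=[[1,0,0],[-1,1,0],[1,2,1]] U=[[2,1,1],[0,1,0],[0,0,-2]]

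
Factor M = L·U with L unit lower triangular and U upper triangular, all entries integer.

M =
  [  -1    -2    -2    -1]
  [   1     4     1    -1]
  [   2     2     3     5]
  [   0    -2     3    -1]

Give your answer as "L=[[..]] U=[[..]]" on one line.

  r1 -= -1·r0 → [0,2,-1,-2]
  r2 -= -2·r0 → [0,-2,-1,3]
  r3 -= 0·r0 → [0,-2,3,-1]
  r2 -= -1·r1 → [0,0,-2,1]
  r3 -= -1·r1 → [0,0,2,-3]
  r3 -= -1·r2 → [0,0,0,-2]

L=[[1,0,0,0],[-1,1,0,0],[-2,-1,1,0],[0,-1,-1,1]] U=[[-1,-2,-2,-1],[0,2,-1,-2],[0,0,-2,1],[0,0,0,-2]]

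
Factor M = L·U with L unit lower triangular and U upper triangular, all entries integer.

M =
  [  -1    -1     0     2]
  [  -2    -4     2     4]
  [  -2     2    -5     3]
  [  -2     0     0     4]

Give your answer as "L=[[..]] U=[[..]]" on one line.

  row1 -= 2·row0 → [0,-2,2,0]
  row2 -= 2·row0 → [0,4,-5,-1]
  row3 -= 2·row0 → [0,2,0,0]
  row2 -= -2·row1 → [0,0,-1,-1]
  row3 -= -1·row1 → [0,0,2,0]
  row3 -= -2·row2 → [0,0,0,-2]

L=[[1,0,0,0],[2,1,0,0],[2,-2,1,0],[2,-1,-2,1]] U=[[-1,-1,0,2],[0,-2,2,0],[0,0,-1,-1],[0,0,0,-2]]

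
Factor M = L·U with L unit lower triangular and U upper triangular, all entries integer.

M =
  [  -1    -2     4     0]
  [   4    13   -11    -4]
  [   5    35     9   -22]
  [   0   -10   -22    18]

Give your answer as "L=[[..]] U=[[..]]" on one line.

L=[[1,0,0,0],[-4,1,0,0],[-5,5,1,0],[0,-2,-3,1]] U=[[-1,-2,4,0],[0,5,5,-4],[0,0,4,-2],[0,0,0,4]]

  R1 -= -4·R0 → [0,5,5,-4]
  R2 -= -5·R0 → [0,25,29,-22]
  R3 -= 0·R0 → [0,-10,-22,18]
  R2 -= 5·R1 → [0,0,4,-2]
  R3 -= -2·R1 → [0,0,-12,10]
  R3 -= -3·R2 → [0,0,0,4]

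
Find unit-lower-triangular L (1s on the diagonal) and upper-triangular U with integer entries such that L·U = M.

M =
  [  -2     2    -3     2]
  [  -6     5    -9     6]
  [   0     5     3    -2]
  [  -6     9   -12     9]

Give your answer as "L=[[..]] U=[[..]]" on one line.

  R1 -= 3·R0 → [0,-1,0,0]
  R2 -= 0·R0 → [0,5,3,-2]
  R3 -= 3·R0 → [0,3,-3,3]
  R2 -= -5·R1 → [0,0,3,-2]
  R3 -= -3·R1 → [0,0,-3,3]
  R3 -= -1·R2 → [0,0,0,1]

L=[[1,0,0,0],[3,1,0,0],[0,-5,1,0],[3,-3,-1,1]] U=[[-2,2,-3,2],[0,-1,0,0],[0,0,3,-2],[0,0,0,1]]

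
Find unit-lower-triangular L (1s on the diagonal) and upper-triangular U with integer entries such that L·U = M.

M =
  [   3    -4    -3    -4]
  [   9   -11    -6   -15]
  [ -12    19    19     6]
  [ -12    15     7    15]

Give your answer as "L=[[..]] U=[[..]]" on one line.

  R1 -= 3·R0 → [0,1,3,-3]
  R2 -= -4·R0 → [0,3,7,-10]
  R3 -= -4·R0 → [0,-1,-5,-1]
  R2 -= 3·R1 → [0,0,-2,-1]
  R3 -= -1·R1 → [0,0,-2,-4]
  R3 -= 1·R2 → [0,0,0,-3]

L=[[1,0,0,0],[3,1,0,0],[-4,3,1,0],[-4,-1,1,1]] U=[[3,-4,-3,-4],[0,1,3,-3],[0,0,-2,-1],[0,0,0,-3]]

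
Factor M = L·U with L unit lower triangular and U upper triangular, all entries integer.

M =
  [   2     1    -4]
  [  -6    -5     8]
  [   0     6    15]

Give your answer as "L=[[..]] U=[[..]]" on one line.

  R1 -= -3·R0 → [0,-2,-4]
  R2 -= 0·R0 → [0,6,15]
  R2 -= -3·R1 → [0,0,3]

L=[[1,0,0],[-3,1,0],[0,-3,1]] U=[[2,1,-4],[0,-2,-4],[0,0,3]]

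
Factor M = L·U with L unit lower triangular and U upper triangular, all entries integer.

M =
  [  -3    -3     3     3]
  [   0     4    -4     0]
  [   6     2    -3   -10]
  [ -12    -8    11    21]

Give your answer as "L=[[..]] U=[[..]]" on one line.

L=[[1,0,0,0],[0,1,0,0],[-2,-1,1,0],[4,1,-3,1]] U=[[-3,-3,3,3],[0,4,-4,0],[0,0,-1,-4],[0,0,0,-3]]

  R1 -= 0·R0 → [0,4,-4,0]
  R2 -= -2·R0 → [0,-4,3,-4]
  R3 -= 4·R0 → [0,4,-1,9]
  R2 -= -1·R1 → [0,0,-1,-4]
  R3 -= 1·R1 → [0,0,3,9]
  R3 -= -3·R2 → [0,0,0,-3]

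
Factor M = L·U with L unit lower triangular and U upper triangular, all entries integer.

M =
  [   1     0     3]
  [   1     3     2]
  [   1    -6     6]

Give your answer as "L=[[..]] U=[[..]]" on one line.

  r1 -= 1·r0 → [0,3,-1]
  r2 -= 1·r0 → [0,-6,3]
  r2 -= -2·r1 → [0,0,1]

L=[[1,0,0],[1,1,0],[1,-2,1]] U=[[1,0,3],[0,3,-1],[0,0,1]]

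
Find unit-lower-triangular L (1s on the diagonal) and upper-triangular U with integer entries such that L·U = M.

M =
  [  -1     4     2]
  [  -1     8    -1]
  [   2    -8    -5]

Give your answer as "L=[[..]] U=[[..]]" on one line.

L=[[1,0,0],[1,1,0],[-2,0,1]] U=[[-1,4,2],[0,4,-3],[0,0,-1]]

  r1 -= 1·r0 → [0,4,-3]
  r2 -= -2·r0 → [0,0,-1]
  r2 -= 0·r1 → [0,0,-1]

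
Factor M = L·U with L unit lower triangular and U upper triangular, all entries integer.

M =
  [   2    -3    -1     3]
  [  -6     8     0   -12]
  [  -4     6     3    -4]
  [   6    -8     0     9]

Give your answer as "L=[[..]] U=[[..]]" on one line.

L=[[1,0,0,0],[-3,1,0,0],[-2,0,1,0],[3,-1,0,1]] U=[[2,-3,-1,3],[0,-1,-3,-3],[0,0,1,2],[0,0,0,-3]]

  row1 -= -3·row0 → [0,-1,-3,-3]
  row2 -= -2·row0 → [0,0,1,2]
  row3 -= 3·row0 → [0,1,3,0]
  row2 -= 0·row1 → [0,0,1,2]
  row3 -= -1·row1 → [0,0,0,-3]
  row3 -= 0·row2 → [0,0,0,-3]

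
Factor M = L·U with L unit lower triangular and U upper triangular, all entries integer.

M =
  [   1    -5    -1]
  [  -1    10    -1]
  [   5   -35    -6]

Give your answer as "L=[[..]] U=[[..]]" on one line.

  R1 -= -1·R0 → [0,5,-2]
  R2 -= 5·R0 → [0,-10,-1]
  R2 -= -2·R1 → [0,0,-5]

L=[[1,0,0],[-1,1,0],[5,-2,1]] U=[[1,-5,-1],[0,5,-2],[0,0,-5]]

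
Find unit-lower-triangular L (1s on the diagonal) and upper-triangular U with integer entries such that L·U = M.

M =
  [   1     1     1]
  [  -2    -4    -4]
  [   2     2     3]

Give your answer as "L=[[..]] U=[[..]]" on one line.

  R1 -= -2·R0 → [0,-2,-2]
  R2 -= 2·R0 → [0,0,1]
  R2 -= 0·R1 → [0,0,1]

L=[[1,0,0],[-2,1,0],[2,0,1]] U=[[1,1,1],[0,-2,-2],[0,0,1]]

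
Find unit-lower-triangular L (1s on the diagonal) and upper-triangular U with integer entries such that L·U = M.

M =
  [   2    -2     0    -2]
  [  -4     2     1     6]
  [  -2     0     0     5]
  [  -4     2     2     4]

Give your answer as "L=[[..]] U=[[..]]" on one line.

  row1 -= -2·row0 → [0,-2,1,2]
  row2 -= -1·row0 → [0,-2,0,3]
  row3 -= -2·row0 → [0,-2,2,0]
  row2 -= 1·row1 → [0,0,-1,1]
  row3 -= 1·row1 → [0,0,1,-2]
  row3 -= -1·row2 → [0,0,0,-1]

L=[[1,0,0,0],[-2,1,0,0],[-1,1,1,0],[-2,1,-1,1]] U=[[2,-2,0,-2],[0,-2,1,2],[0,0,-1,1],[0,0,0,-1]]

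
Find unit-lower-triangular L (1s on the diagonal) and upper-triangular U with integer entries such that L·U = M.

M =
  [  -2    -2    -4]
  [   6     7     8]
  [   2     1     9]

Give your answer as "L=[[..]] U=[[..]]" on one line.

L=[[1,0,0],[-3,1,0],[-1,-1,1]] U=[[-2,-2,-4],[0,1,-4],[0,0,1]]

  row1 -= -3·row0 → [0,1,-4]
  row2 -= -1·row0 → [0,-1,5]
  row2 -= -1·row1 → [0,0,1]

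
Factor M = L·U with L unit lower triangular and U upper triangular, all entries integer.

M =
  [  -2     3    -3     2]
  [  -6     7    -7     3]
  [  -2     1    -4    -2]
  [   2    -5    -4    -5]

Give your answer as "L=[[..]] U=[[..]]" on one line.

  row1 -= 3·row0 → [0,-2,2,-3]
  row2 -= 1·row0 → [0,-2,-1,-4]
  row3 -= -1·row0 → [0,-2,-7,-3]
  row2 -= 1·row1 → [0,0,-3,-1]
  row3 -= 1·row1 → [0,0,-9,0]
  row3 -= 3·row2 → [0,0,0,3]

L=[[1,0,0,0],[3,1,0,0],[1,1,1,0],[-1,1,3,1]] U=[[-2,3,-3,2],[0,-2,2,-3],[0,0,-3,-1],[0,0,0,3]]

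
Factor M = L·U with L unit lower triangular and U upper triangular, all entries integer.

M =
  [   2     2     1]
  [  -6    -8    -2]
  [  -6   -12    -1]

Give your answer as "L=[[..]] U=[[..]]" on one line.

  R1 -= -3·R0 → [0,-2,1]
  R2 -= -3·R0 → [0,-6,2]
  R2 -= 3·R1 → [0,0,-1]

L=[[1,0,0],[-3,1,0],[-3,3,1]] U=[[2,2,1],[0,-2,1],[0,0,-1]]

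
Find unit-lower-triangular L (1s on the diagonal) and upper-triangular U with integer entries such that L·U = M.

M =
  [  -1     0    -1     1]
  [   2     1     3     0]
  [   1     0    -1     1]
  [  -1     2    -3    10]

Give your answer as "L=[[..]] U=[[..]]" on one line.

L=[[1,0,0,0],[-2,1,0,0],[-1,0,1,0],[1,2,2,1]] U=[[-1,0,-1,1],[0,1,1,2],[0,0,-2,2],[0,0,0,1]]

  row1 -= -2·row0 → [0,1,1,2]
  row2 -= -1·row0 → [0,0,-2,2]
  row3 -= 1·row0 → [0,2,-2,9]
  row2 -= 0·row1 → [0,0,-2,2]
  row3 -= 2·row1 → [0,0,-4,5]
  row3 -= 2·row2 → [0,0,0,1]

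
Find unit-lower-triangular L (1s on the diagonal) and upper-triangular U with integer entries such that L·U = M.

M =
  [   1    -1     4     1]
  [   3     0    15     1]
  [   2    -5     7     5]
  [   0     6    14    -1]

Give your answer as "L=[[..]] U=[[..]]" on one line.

  row1 -= 3·row0 → [0,3,3,-2]
  row2 -= 2·row0 → [0,-3,-1,3]
  row3 -= 0·row0 → [0,6,14,-1]
  row2 -= -1·row1 → [0,0,2,1]
  row3 -= 2·row1 → [0,0,8,3]
  row3 -= 4·row2 → [0,0,0,-1]

L=[[1,0,0,0],[3,1,0,0],[2,-1,1,0],[0,2,4,1]] U=[[1,-1,4,1],[0,3,3,-2],[0,0,2,1],[0,0,0,-1]]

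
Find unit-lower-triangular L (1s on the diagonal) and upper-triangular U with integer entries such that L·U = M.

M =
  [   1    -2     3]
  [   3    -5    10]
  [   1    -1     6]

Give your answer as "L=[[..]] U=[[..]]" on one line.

  r1 -= 3·r0 → [0,1,1]
  r2 -= 1·r0 → [0,1,3]
  r2 -= 1·r1 → [0,0,2]

L=[[1,0,0],[3,1,0],[1,1,1]] U=[[1,-2,3],[0,1,1],[0,0,2]]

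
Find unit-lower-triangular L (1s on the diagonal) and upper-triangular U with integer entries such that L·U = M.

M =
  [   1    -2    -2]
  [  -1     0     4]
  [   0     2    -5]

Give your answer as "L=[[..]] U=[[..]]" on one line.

  row1 -= -1·row0 → [0,-2,2]
  row2 -= 0·row0 → [0,2,-5]
  row2 -= -1·row1 → [0,0,-3]

L=[[1,0,0],[-1,1,0],[0,-1,1]] U=[[1,-2,-2],[0,-2,2],[0,0,-3]]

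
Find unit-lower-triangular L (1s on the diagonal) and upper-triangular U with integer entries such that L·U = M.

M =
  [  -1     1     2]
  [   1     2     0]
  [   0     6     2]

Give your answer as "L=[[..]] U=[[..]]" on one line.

L=[[1,0,0],[-1,1,0],[0,2,1]] U=[[-1,1,2],[0,3,2],[0,0,-2]]

  R1 -= -1·R0 → [0,3,2]
  R2 -= 0·R0 → [0,6,2]
  R2 -= 2·R1 → [0,0,-2]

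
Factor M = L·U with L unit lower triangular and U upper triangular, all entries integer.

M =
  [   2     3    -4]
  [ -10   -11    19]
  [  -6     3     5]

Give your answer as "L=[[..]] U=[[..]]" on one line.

  r1 -= -5·r0 → [0,4,-1]
  r2 -= -3·r0 → [0,12,-7]
  r2 -= 3·r1 → [0,0,-4]

L=[[1,0,0],[-5,1,0],[-3,3,1]] U=[[2,3,-4],[0,4,-1],[0,0,-4]]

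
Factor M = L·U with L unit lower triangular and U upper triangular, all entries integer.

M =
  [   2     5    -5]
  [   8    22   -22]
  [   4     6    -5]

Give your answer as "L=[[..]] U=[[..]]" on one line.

  row1 -= 4·row0 → [0,2,-2]
  row2 -= 2·row0 → [0,-4,5]
  row2 -= -2·row1 → [0,0,1]

L=[[1,0,0],[4,1,0],[2,-2,1]] U=[[2,5,-5],[0,2,-2],[0,0,1]]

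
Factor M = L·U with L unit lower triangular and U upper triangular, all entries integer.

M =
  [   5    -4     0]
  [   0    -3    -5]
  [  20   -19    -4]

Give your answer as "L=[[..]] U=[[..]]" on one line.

L=[[1,0,0],[0,1,0],[4,1,1]] U=[[5,-4,0],[0,-3,-5],[0,0,1]]

  R1 -= 0·R0 → [0,-3,-5]
  R2 -= 4·R0 → [0,-3,-4]
  R2 -= 1·R1 → [0,0,1]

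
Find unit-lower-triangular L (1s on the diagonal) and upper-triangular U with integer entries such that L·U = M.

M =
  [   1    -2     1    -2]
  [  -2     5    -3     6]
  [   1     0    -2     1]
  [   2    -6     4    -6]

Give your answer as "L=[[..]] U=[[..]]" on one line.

  row1 -= -2·row0 → [0,1,-1,2]
  row2 -= 1·row0 → [0,2,-3,3]
  row3 -= 2·row0 → [0,-2,2,-2]
  row2 -= 2·row1 → [0,0,-1,-1]
  row3 -= -2·row1 → [0,0,0,2]
  row3 -= 0·row2 → [0,0,0,2]

L=[[1,0,0,0],[-2,1,0,0],[1,2,1,0],[2,-2,0,1]] U=[[1,-2,1,-2],[0,1,-1,2],[0,0,-1,-1],[0,0,0,2]]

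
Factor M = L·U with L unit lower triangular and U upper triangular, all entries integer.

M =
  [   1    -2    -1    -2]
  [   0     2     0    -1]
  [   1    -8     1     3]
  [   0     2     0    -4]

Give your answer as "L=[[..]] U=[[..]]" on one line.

  r1 -= 0·r0 → [0,2,0,-1]
  r2 -= 1·r0 → [0,-6,2,5]
  r3 -= 0·r0 → [0,2,0,-4]
  r2 -= -3·r1 → [0,0,2,2]
  r3 -= 1·r1 → [0,0,0,-3]
  r3 -= 0·r2 → [0,0,0,-3]

L=[[1,0,0,0],[0,1,0,0],[1,-3,1,0],[0,1,0,1]] U=[[1,-2,-1,-2],[0,2,0,-1],[0,0,2,2],[0,0,0,-3]]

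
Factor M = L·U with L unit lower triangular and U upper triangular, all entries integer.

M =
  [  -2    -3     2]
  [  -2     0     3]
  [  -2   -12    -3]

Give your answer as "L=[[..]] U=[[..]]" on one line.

  r1 -= 1·r0 → [0,3,1]
  r2 -= 1·r0 → [0,-9,-5]
  r2 -= -3·r1 → [0,0,-2]

L=[[1,0,0],[1,1,0],[1,-3,1]] U=[[-2,-3,2],[0,3,1],[0,0,-2]]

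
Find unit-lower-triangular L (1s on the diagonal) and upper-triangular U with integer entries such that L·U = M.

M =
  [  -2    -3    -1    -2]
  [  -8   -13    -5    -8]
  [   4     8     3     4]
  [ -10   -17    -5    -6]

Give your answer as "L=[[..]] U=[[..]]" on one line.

L=[[1,0,0,0],[4,1,0,0],[-2,-2,1,0],[5,2,-2,1]] U=[[-2,-3,-1,-2],[0,-1,-1,0],[0,0,-1,0],[0,0,0,4]]

  r1 -= 4·r0 → [0,-1,-1,0]
  r2 -= -2·r0 → [0,2,1,0]
  r3 -= 5·r0 → [0,-2,0,4]
  r2 -= -2·r1 → [0,0,-1,0]
  r3 -= 2·r1 → [0,0,2,4]
  r3 -= -2·r2 → [0,0,0,4]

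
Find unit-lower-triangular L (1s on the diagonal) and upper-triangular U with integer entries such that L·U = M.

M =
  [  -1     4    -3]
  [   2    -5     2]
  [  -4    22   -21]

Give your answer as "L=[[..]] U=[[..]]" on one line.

L=[[1,0,0],[-2,1,0],[4,2,1]] U=[[-1,4,-3],[0,3,-4],[0,0,-1]]

  r1 -= -2·r0 → [0,3,-4]
  r2 -= 4·r0 → [0,6,-9]
  r2 -= 2·r1 → [0,0,-1]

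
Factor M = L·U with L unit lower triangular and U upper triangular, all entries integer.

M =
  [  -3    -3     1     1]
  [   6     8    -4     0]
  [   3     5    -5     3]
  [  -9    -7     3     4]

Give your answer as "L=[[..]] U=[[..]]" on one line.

L=[[1,0,0,0],[-2,1,0,0],[-1,1,1,0],[3,1,-1,1]] U=[[-3,-3,1,1],[0,2,-2,2],[0,0,-2,2],[0,0,0,1]]

  R1 -= -2·R0 → [0,2,-2,2]
  R2 -= -1·R0 → [0,2,-4,4]
  R3 -= 3·R0 → [0,2,0,1]
  R2 -= 1·R1 → [0,0,-2,2]
  R3 -= 1·R1 → [0,0,2,-1]
  R3 -= -1·R2 → [0,0,0,1]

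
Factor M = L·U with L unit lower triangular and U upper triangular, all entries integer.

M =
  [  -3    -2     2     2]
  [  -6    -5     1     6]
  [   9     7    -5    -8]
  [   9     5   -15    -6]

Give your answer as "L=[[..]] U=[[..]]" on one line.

  R1 -= 2·R0 → [0,-1,-3,2]
  R2 -= -3·R0 → [0,1,1,-2]
  R3 -= -3·R0 → [0,-1,-9,0]
  R2 -= -1·R1 → [0,0,-2,0]
  R3 -= 1·R1 → [0,0,-6,-2]
  R3 -= 3·R2 → [0,0,0,-2]

L=[[1,0,0,0],[2,1,0,0],[-3,-1,1,0],[-3,1,3,1]] U=[[-3,-2,2,2],[0,-1,-3,2],[0,0,-2,0],[0,0,0,-2]]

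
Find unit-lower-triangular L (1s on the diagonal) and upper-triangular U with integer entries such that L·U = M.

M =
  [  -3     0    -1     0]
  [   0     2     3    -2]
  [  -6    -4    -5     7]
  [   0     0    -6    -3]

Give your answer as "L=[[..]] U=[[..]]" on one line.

L=[[1,0,0,0],[0,1,0,0],[2,-2,1,0],[0,0,-2,1]] U=[[-3,0,-1,0],[0,2,3,-2],[0,0,3,3],[0,0,0,3]]

  R1 -= 0·R0 → [0,2,3,-2]
  R2 -= 2·R0 → [0,-4,-3,7]
  R3 -= 0·R0 → [0,0,-6,-3]
  R2 -= -2·R1 → [0,0,3,3]
  R3 -= 0·R1 → [0,0,-6,-3]
  R3 -= -2·R2 → [0,0,0,3]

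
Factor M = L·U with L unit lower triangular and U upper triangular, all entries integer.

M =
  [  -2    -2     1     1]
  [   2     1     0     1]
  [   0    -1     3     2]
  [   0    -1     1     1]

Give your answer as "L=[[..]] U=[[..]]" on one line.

  r1 -= -1·r0 → [0,-1,1,2]
  r2 -= 0·r0 → [0,-1,3,2]
  r3 -= 0·r0 → [0,-1,1,1]
  r2 -= 1·r1 → [0,0,2,0]
  r3 -= 1·r1 → [0,0,0,-1]
  r3 -= 0·r2 → [0,0,0,-1]

L=[[1,0,0,0],[-1,1,0,0],[0,1,1,0],[0,1,0,1]] U=[[-2,-2,1,1],[0,-1,1,2],[0,0,2,0],[0,0,0,-1]]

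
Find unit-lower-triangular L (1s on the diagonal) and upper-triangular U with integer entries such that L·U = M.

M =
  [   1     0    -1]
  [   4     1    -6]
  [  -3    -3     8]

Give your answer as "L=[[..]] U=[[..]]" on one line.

  row1 -= 4·row0 → [0,1,-2]
  row2 -= -3·row0 → [0,-3,5]
  row2 -= -3·row1 → [0,0,-1]

L=[[1,0,0],[4,1,0],[-3,-3,1]] U=[[1,0,-1],[0,1,-2],[0,0,-1]]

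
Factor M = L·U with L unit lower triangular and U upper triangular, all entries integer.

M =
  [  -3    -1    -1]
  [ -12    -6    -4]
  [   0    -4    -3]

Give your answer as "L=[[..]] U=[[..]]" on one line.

L=[[1,0,0],[4,1,0],[0,2,1]] U=[[-3,-1,-1],[0,-2,0],[0,0,-3]]

  r1 -= 4·r0 → [0,-2,0]
  r2 -= 0·r0 → [0,-4,-3]
  r2 -= 2·r1 → [0,0,-3]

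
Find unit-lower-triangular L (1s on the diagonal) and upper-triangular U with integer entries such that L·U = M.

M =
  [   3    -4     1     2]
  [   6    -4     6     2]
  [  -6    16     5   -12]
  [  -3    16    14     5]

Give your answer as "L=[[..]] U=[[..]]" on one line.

L=[[1,0,0,0],[2,1,0,0],[-2,2,1,0],[-1,3,-3,1]] U=[[3,-4,1,2],[0,4,4,-2],[0,0,-1,-4],[0,0,0,1]]

  row1 -= 2·row0 → [0,4,4,-2]
  row2 -= -2·row0 → [0,8,7,-8]
  row3 -= -1·row0 → [0,12,15,7]
  row2 -= 2·row1 → [0,0,-1,-4]
  row3 -= 3·row1 → [0,0,3,13]
  row3 -= -3·row2 → [0,0,0,1]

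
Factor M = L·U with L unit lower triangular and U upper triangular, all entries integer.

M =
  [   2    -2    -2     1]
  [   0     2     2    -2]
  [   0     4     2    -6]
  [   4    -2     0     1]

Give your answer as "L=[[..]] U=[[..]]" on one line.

  r1 -= 0·r0 → [0,2,2,-2]
  r2 -= 0·r0 → [0,4,2,-6]
  r3 -= 2·r0 → [0,2,4,-1]
  r2 -= 2·r1 → [0,0,-2,-2]
  r3 -= 1·r1 → [0,0,2,1]
  r3 -= -1·r2 → [0,0,0,-1]

L=[[1,0,0,0],[0,1,0,0],[0,2,1,0],[2,1,-1,1]] U=[[2,-2,-2,1],[0,2,2,-2],[0,0,-2,-2],[0,0,0,-1]]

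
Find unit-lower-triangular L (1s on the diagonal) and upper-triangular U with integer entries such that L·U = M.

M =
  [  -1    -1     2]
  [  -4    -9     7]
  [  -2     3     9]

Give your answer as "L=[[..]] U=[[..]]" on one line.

  r1 -= 4·r0 → [0,-5,-1]
  r2 -= 2·r0 → [0,5,5]
  r2 -= -1·r1 → [0,0,4]

L=[[1,0,0],[4,1,0],[2,-1,1]] U=[[-1,-1,2],[0,-5,-1],[0,0,4]]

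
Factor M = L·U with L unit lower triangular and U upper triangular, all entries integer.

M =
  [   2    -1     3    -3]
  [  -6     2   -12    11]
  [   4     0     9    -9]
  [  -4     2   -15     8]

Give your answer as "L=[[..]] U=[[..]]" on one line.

L=[[1,0,0,0],[-3,1,0,0],[2,-2,1,0],[-2,0,3,1]] U=[[2,-1,3,-3],[0,-1,-3,2],[0,0,-3,1],[0,0,0,-1]]

  r1 -= -3·r0 → [0,-1,-3,2]
  r2 -= 2·r0 → [0,2,3,-3]
  r3 -= -2·r0 → [0,0,-9,2]
  r2 -= -2·r1 → [0,0,-3,1]
  r3 -= 0·r1 → [0,0,-9,2]
  r3 -= 3·r2 → [0,0,0,-1]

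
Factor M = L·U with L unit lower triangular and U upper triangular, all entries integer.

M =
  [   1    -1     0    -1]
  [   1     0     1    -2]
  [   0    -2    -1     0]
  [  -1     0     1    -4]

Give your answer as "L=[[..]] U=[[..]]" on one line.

  R1 -= 1·R0 → [0,1,1,-1]
  R2 -= 0·R0 → [0,-2,-1,0]
  R3 -= -1·R0 → [0,-1,1,-5]
  R2 -= -2·R1 → [0,0,1,-2]
  R3 -= -1·R1 → [0,0,2,-6]
  R3 -= 2·R2 → [0,0,0,-2]

L=[[1,0,0,0],[1,1,0,0],[0,-2,1,0],[-1,-1,2,1]] U=[[1,-1,0,-1],[0,1,1,-1],[0,0,1,-2],[0,0,0,-2]]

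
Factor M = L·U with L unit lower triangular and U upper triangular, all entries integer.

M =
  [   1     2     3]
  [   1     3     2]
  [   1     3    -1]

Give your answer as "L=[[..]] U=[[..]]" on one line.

L=[[1,0,0],[1,1,0],[1,1,1]] U=[[1,2,3],[0,1,-1],[0,0,-3]]

  R1 -= 1·R0 → [0,1,-1]
  R2 -= 1·R0 → [0,1,-4]
  R2 -= 1·R1 → [0,0,-3]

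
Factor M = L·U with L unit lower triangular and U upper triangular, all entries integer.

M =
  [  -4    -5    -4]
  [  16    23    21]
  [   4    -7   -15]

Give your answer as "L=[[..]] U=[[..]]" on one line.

L=[[1,0,0],[-4,1,0],[-1,-4,1]] U=[[-4,-5,-4],[0,3,5],[0,0,1]]

  r1 -= -4·r0 → [0,3,5]
  r2 -= -1·r0 → [0,-12,-19]
  r2 -= -4·r1 → [0,0,1]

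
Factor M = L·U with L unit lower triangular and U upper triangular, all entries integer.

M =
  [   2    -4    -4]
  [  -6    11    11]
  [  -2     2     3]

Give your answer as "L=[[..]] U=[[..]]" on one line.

L=[[1,0,0],[-3,1,0],[-1,2,1]] U=[[2,-4,-4],[0,-1,-1],[0,0,1]]

  R1 -= -3·R0 → [0,-1,-1]
  R2 -= -1·R0 → [0,-2,-1]
  R2 -= 2·R1 → [0,0,1]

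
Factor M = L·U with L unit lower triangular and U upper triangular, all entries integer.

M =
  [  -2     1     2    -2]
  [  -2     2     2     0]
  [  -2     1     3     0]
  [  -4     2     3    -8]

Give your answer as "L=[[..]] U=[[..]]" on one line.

L=[[1,0,0,0],[1,1,0,0],[1,0,1,0],[2,0,-1,1]] U=[[-2,1,2,-2],[0,1,0,2],[0,0,1,2],[0,0,0,-2]]

  r1 -= 1·r0 → [0,1,0,2]
  r2 -= 1·r0 → [0,0,1,2]
  r3 -= 2·r0 → [0,0,-1,-4]
  r2 -= 0·r1 → [0,0,1,2]
  r3 -= 0·r1 → [0,0,-1,-4]
  r3 -= -1·r2 → [0,0,0,-2]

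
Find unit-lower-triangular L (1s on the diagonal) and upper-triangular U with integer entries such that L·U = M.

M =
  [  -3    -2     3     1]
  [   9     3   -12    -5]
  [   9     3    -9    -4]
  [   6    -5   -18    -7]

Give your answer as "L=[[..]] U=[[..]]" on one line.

  r1 -= -3·r0 → [0,-3,-3,-2]
  r2 -= -3·r0 → [0,-3,0,-1]
  r3 -= -2·r0 → [0,-9,-12,-5]
  r2 -= 1·r1 → [0,0,3,1]
  r3 -= 3·r1 → [0,0,-3,1]
  r3 -= -1·r2 → [0,0,0,2]

L=[[1,0,0,0],[-3,1,0,0],[-3,1,1,0],[-2,3,-1,1]] U=[[-3,-2,3,1],[0,-3,-3,-2],[0,0,3,1],[0,0,0,2]]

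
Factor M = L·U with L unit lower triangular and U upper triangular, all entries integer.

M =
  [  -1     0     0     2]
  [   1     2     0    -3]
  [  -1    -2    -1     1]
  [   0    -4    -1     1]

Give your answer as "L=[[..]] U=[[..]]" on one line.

L=[[1,0,0,0],[-1,1,0,0],[1,-1,1,0],[0,-2,1,1]] U=[[-1,0,0,2],[0,2,0,-1],[0,0,-1,-2],[0,0,0,1]]

  row1 -= -1·row0 → [0,2,0,-1]
  row2 -= 1·row0 → [0,-2,-1,-1]
  row3 -= 0·row0 → [0,-4,-1,1]
  row2 -= -1·row1 → [0,0,-1,-2]
  row3 -= -2·row1 → [0,0,-1,-1]
  row3 -= 1·row2 → [0,0,0,1]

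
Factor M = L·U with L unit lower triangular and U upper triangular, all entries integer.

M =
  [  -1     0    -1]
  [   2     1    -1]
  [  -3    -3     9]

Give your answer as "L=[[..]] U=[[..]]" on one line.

  row1 -= -2·row0 → [0,1,-3]
  row2 -= 3·row0 → [0,-3,12]
  row2 -= -3·row1 → [0,0,3]

L=[[1,0,0],[-2,1,0],[3,-3,1]] U=[[-1,0,-1],[0,1,-3],[0,0,3]]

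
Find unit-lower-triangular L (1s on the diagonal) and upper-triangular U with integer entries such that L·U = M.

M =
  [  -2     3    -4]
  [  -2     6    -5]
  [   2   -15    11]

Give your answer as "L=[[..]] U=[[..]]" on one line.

L=[[1,0,0],[1,1,0],[-1,-4,1]] U=[[-2,3,-4],[0,3,-1],[0,0,3]]

  R1 -= 1·R0 → [0,3,-1]
  R2 -= -1·R0 → [0,-12,7]
  R2 -= -4·R1 → [0,0,3]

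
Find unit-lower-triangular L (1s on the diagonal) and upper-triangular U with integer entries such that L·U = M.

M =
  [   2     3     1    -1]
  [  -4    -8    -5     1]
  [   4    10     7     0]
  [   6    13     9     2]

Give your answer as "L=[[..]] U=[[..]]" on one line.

L=[[1,0,0,0],[-2,1,0,0],[2,-2,1,0],[3,-2,0,1]] U=[[2,3,1,-1],[0,-2,-3,-1],[0,0,-1,0],[0,0,0,3]]

  row1 -= -2·row0 → [0,-2,-3,-1]
  row2 -= 2·row0 → [0,4,5,2]
  row3 -= 3·row0 → [0,4,6,5]
  row2 -= -2·row1 → [0,0,-1,0]
  row3 -= -2·row1 → [0,0,0,3]
  row3 -= 0·row2 → [0,0,0,3]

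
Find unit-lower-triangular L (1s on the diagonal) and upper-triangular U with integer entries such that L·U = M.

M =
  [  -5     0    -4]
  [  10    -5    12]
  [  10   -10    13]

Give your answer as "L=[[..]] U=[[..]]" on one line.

  r1 -= -2·r0 → [0,-5,4]
  r2 -= -2·r0 → [0,-10,5]
  r2 -= 2·r1 → [0,0,-3]

L=[[1,0,0],[-2,1,0],[-2,2,1]] U=[[-5,0,-4],[0,-5,4],[0,0,-3]]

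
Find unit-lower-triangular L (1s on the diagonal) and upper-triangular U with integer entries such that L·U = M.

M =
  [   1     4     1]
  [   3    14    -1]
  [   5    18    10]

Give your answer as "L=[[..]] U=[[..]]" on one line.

L=[[1,0,0],[3,1,0],[5,-1,1]] U=[[1,4,1],[0,2,-4],[0,0,1]]

  row1 -= 3·row0 → [0,2,-4]
  row2 -= 5·row0 → [0,-2,5]
  row2 -= -1·row1 → [0,0,1]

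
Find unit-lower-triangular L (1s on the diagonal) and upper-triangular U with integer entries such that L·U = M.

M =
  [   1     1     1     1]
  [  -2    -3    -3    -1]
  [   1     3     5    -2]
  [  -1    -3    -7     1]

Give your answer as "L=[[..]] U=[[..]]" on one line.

L=[[1,0,0,0],[-2,1,0,0],[1,-2,1,0],[-1,2,-2,1]] U=[[1,1,1,1],[0,-1,-1,1],[0,0,2,-1],[0,0,0,-2]]

  R1 -= -2·R0 → [0,-1,-1,1]
  R2 -= 1·R0 → [0,2,4,-3]
  R3 -= -1·R0 → [0,-2,-6,2]
  R2 -= -2·R1 → [0,0,2,-1]
  R3 -= 2·R1 → [0,0,-4,0]
  R3 -= -2·R2 → [0,0,0,-2]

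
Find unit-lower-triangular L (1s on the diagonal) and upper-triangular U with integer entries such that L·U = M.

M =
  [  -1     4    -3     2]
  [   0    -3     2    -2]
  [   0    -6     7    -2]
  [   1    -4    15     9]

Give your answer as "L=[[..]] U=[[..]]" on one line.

  r1 -= 0·r0 → [0,-3,2,-2]
  r2 -= 0·r0 → [0,-6,7,-2]
  r3 -= -1·r0 → [0,0,12,11]
  r2 -= 2·r1 → [0,0,3,2]
  r3 -= 0·r1 → [0,0,12,11]
  r3 -= 4·r2 → [0,0,0,3]

L=[[1,0,0,0],[0,1,0,0],[0,2,1,0],[-1,0,4,1]] U=[[-1,4,-3,2],[0,-3,2,-2],[0,0,3,2],[0,0,0,3]]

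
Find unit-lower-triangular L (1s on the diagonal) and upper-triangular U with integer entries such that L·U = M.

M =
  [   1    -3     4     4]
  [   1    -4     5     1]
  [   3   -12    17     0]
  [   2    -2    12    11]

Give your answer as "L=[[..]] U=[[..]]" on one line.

L=[[1,0,0,0],[1,1,0,0],[3,3,1,0],[2,-4,4,1]] U=[[1,-3,4,4],[0,-1,1,-3],[0,0,2,-3],[0,0,0,3]]

  row1 -= 1·row0 → [0,-1,1,-3]
  row2 -= 3·row0 → [0,-3,5,-12]
  row3 -= 2·row0 → [0,4,4,3]
  row2 -= 3·row1 → [0,0,2,-3]
  row3 -= -4·row1 → [0,0,8,-9]
  row3 -= 4·row2 → [0,0,0,3]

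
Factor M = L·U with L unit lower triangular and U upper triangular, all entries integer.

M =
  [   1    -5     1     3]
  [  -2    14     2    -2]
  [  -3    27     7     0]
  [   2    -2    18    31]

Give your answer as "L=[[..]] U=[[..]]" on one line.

  r1 -= -2·r0 → [0,4,4,4]
  r2 -= -3·r0 → [0,12,10,9]
  r3 -= 2·r0 → [0,8,16,25]
  r2 -= 3·r1 → [0,0,-2,-3]
  r3 -= 2·r1 → [0,0,8,17]
  r3 -= -4·r2 → [0,0,0,5]

L=[[1,0,0,0],[-2,1,0,0],[-3,3,1,0],[2,2,-4,1]] U=[[1,-5,1,3],[0,4,4,4],[0,0,-2,-3],[0,0,0,5]]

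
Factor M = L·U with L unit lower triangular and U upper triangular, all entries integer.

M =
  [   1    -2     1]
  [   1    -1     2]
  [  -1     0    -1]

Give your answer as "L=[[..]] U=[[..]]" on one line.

  r1 -= 1·r0 → [0,1,1]
  r2 -= -1·r0 → [0,-2,0]
  r2 -= -2·r1 → [0,0,2]

L=[[1,0,0],[1,1,0],[-1,-2,1]] U=[[1,-2,1],[0,1,1],[0,0,2]]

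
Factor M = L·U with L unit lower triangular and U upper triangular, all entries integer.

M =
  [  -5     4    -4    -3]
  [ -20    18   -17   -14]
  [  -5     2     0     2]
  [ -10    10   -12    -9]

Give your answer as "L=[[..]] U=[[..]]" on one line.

  r1 -= 4·r0 → [0,2,-1,-2]
  r2 -= 1·r0 → [0,-2,4,5]
  r3 -= 2·r0 → [0,2,-4,-3]
  r2 -= -1·r1 → [0,0,3,3]
  r3 -= 1·r1 → [0,0,-3,-1]
  r3 -= -1·r2 → [0,0,0,2]

L=[[1,0,0,0],[4,1,0,0],[1,-1,1,0],[2,1,-1,1]] U=[[-5,4,-4,-3],[0,2,-1,-2],[0,0,3,3],[0,0,0,2]]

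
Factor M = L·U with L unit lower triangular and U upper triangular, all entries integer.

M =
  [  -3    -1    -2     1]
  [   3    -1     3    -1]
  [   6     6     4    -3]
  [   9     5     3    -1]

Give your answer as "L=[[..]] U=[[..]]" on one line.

  R1 -= -1·R0 → [0,-2,1,0]
  R2 -= -2·R0 → [0,4,0,-1]
  R3 -= -3·R0 → [0,2,-3,2]
  R2 -= -2·R1 → [0,0,2,-1]
  R3 -= -1·R1 → [0,0,-2,2]
  R3 -= -1·R2 → [0,0,0,1]

L=[[1,0,0,0],[-1,1,0,0],[-2,-2,1,0],[-3,-1,-1,1]] U=[[-3,-1,-2,1],[0,-2,1,0],[0,0,2,-1],[0,0,0,1]]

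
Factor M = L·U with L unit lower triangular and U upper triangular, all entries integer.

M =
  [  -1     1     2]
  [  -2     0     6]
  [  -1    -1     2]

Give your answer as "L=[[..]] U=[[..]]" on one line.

  row1 -= 2·row0 → [0,-2,2]
  row2 -= 1·row0 → [0,-2,0]
  row2 -= 1·row1 → [0,0,-2]

L=[[1,0,0],[2,1,0],[1,1,1]] U=[[-1,1,2],[0,-2,2],[0,0,-2]]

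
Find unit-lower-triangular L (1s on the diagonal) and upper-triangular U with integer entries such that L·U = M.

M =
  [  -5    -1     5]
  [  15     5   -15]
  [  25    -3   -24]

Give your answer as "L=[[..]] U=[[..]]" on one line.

  R1 -= -3·R0 → [0,2,0]
  R2 -= -5·R0 → [0,-8,1]
  R2 -= -4·R1 → [0,0,1]

L=[[1,0,0],[-3,1,0],[-5,-4,1]] U=[[-5,-1,5],[0,2,0],[0,0,1]]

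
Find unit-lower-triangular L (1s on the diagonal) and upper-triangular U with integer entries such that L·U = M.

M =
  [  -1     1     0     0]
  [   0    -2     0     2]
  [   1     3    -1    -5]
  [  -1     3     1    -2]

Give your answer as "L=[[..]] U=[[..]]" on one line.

L=[[1,0,0,0],[0,1,0,0],[-1,-2,1,0],[1,-1,-1,1]] U=[[-1,1,0,0],[0,-2,0,2],[0,0,-1,-1],[0,0,0,-1]]

  R1 -= 0·R0 → [0,-2,0,2]
  R2 -= -1·R0 → [0,4,-1,-5]
  R3 -= 1·R0 → [0,2,1,-2]
  R2 -= -2·R1 → [0,0,-1,-1]
  R3 -= -1·R1 → [0,0,1,0]
  R3 -= -1·R2 → [0,0,0,-1]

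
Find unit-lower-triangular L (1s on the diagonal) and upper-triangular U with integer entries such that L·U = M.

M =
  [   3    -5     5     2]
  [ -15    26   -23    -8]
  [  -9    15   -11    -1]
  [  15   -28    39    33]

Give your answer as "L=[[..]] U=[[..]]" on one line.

  r1 -= -5·r0 → [0,1,2,2]
  r2 -= -3·r0 → [0,0,4,5]
  r3 -= 5·r0 → [0,-3,14,23]
  r2 -= 0·r1 → [0,0,4,5]
  r3 -= -3·r1 → [0,0,20,29]
  r3 -= 5·r2 → [0,0,0,4]

L=[[1,0,0,0],[-5,1,0,0],[-3,0,1,0],[5,-3,5,1]] U=[[3,-5,5,2],[0,1,2,2],[0,0,4,5],[0,0,0,4]]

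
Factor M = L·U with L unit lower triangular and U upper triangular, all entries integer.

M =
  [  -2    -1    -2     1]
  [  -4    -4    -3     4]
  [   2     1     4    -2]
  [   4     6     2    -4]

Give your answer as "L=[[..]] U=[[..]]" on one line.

  R1 -= 2·R0 → [0,-2,1,2]
  R2 -= -1·R0 → [0,0,2,-1]
  R3 -= -2·R0 → [0,4,-2,-2]
  R2 -= 0·R1 → [0,0,2,-1]
  R3 -= -2·R1 → [0,0,0,2]
  R3 -= 0·R2 → [0,0,0,2]

L=[[1,0,0,0],[2,1,0,0],[-1,0,1,0],[-2,-2,0,1]] U=[[-2,-1,-2,1],[0,-2,1,2],[0,0,2,-1],[0,0,0,2]]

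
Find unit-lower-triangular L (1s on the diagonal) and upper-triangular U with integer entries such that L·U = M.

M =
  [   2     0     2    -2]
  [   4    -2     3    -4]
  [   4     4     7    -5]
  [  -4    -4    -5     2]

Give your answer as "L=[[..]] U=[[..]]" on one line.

L=[[1,0,0,0],[2,1,0,0],[2,-2,1,0],[-2,2,1,1]] U=[[2,0,2,-2],[0,-2,-1,0],[0,0,1,-1],[0,0,0,-1]]

  row1 -= 2·row0 → [0,-2,-1,0]
  row2 -= 2·row0 → [0,4,3,-1]
  row3 -= -2·row0 → [0,-4,-1,-2]
  row2 -= -2·row1 → [0,0,1,-1]
  row3 -= 2·row1 → [0,0,1,-2]
  row3 -= 1·row2 → [0,0,0,-1]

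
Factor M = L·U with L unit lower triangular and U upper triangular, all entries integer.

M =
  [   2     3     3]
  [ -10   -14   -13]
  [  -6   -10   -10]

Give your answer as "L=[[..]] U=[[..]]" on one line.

  row1 -= -5·row0 → [0,1,2]
  row2 -= -3·row0 → [0,-1,-1]
  row2 -= -1·row1 → [0,0,1]

L=[[1,0,0],[-5,1,0],[-3,-1,1]] U=[[2,3,3],[0,1,2],[0,0,1]]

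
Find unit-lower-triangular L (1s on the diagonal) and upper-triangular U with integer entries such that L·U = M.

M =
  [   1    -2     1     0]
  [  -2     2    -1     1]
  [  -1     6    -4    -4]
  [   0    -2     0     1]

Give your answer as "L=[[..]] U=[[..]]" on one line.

L=[[1,0,0,0],[-2,1,0,0],[-1,-2,1,0],[0,1,1,1]] U=[[1,-2,1,0],[0,-2,1,1],[0,0,-1,-2],[0,0,0,2]]

  r1 -= -2·r0 → [0,-2,1,1]
  r2 -= -1·r0 → [0,4,-3,-4]
  r3 -= 0·r0 → [0,-2,0,1]
  r2 -= -2·r1 → [0,0,-1,-2]
  r3 -= 1·r1 → [0,0,-1,0]
  r3 -= 1·r2 → [0,0,0,2]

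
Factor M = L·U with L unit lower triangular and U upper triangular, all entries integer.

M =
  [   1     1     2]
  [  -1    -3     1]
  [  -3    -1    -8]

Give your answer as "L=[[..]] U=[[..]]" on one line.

  r1 -= -1·r0 → [0,-2,3]
  r2 -= -3·r0 → [0,2,-2]
  r2 -= -1·r1 → [0,0,1]

L=[[1,0,0],[-1,1,0],[-3,-1,1]] U=[[1,1,2],[0,-2,3],[0,0,1]]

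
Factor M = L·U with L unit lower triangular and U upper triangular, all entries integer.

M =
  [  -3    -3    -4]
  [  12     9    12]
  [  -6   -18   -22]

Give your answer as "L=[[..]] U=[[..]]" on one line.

L=[[1,0,0],[-4,1,0],[2,4,1]] U=[[-3,-3,-4],[0,-3,-4],[0,0,2]]

  row1 -= -4·row0 → [0,-3,-4]
  row2 -= 2·row0 → [0,-12,-14]
  row2 -= 4·row1 → [0,0,2]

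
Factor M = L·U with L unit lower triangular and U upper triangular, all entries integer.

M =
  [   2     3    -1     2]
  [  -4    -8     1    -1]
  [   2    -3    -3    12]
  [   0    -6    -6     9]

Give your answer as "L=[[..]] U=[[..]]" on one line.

L=[[1,0,0,0],[-2,1,0,0],[1,3,1,0],[0,3,-3,1]] U=[[2,3,-1,2],[0,-2,-1,3],[0,0,1,1],[0,0,0,3]]

  R1 -= -2·R0 → [0,-2,-1,3]
  R2 -= 1·R0 → [0,-6,-2,10]
  R3 -= 0·R0 → [0,-6,-6,9]
  R2 -= 3·R1 → [0,0,1,1]
  R3 -= 3·R1 → [0,0,-3,0]
  R3 -= -3·R2 → [0,0,0,3]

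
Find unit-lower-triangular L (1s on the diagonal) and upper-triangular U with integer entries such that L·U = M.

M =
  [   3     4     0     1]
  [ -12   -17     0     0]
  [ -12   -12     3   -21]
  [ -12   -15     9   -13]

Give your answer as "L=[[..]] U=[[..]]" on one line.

L=[[1,0,0,0],[-4,1,0,0],[-4,-4,1,0],[-4,-1,3,1]] U=[[3,4,0,1],[0,-1,0,4],[0,0,3,-1],[0,0,0,-2]]

  row1 -= -4·row0 → [0,-1,0,4]
  row2 -= -4·row0 → [0,4,3,-17]
  row3 -= -4·row0 → [0,1,9,-9]
  row2 -= -4·row1 → [0,0,3,-1]
  row3 -= -1·row1 → [0,0,9,-5]
  row3 -= 3·row2 → [0,0,0,-2]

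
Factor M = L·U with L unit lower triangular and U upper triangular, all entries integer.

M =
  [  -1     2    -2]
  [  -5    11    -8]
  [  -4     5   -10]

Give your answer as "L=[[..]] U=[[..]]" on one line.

  r1 -= 5·r0 → [0,1,2]
  r2 -= 4·r0 → [0,-3,-2]
  r2 -= -3·r1 → [0,0,4]

L=[[1,0,0],[5,1,0],[4,-3,1]] U=[[-1,2,-2],[0,1,2],[0,0,4]]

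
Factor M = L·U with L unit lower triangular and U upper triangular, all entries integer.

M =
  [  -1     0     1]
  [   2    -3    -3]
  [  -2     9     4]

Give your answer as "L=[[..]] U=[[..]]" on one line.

  R1 -= -2·R0 → [0,-3,-1]
  R2 -= 2·R0 → [0,9,2]
  R2 -= -3·R1 → [0,0,-1]

L=[[1,0,0],[-2,1,0],[2,-3,1]] U=[[-1,0,1],[0,-3,-1],[0,0,-1]]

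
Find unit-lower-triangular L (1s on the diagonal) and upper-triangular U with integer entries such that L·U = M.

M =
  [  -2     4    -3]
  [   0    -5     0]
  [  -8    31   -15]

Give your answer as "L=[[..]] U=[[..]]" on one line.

L=[[1,0,0],[0,1,0],[4,-3,1]] U=[[-2,4,-3],[0,-5,0],[0,0,-3]]

  row1 -= 0·row0 → [0,-5,0]
  row2 -= 4·row0 → [0,15,-3]
  row2 -= -3·row1 → [0,0,-3]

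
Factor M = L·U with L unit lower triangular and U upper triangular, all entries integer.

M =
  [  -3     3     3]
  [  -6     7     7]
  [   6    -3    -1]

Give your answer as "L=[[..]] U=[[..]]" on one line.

L=[[1,0,0],[2,1,0],[-2,3,1]] U=[[-3,3,3],[0,1,1],[0,0,2]]

  row1 -= 2·row0 → [0,1,1]
  row2 -= -2·row0 → [0,3,5]
  row2 -= 3·row1 → [0,0,2]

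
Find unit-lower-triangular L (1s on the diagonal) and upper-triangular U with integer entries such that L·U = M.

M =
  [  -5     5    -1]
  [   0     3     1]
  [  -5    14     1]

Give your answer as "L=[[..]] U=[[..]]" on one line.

L=[[1,0,0],[0,1,0],[1,3,1]] U=[[-5,5,-1],[0,3,1],[0,0,-1]]

  R1 -= 0·R0 → [0,3,1]
  R2 -= 1·R0 → [0,9,2]
  R2 -= 3·R1 → [0,0,-1]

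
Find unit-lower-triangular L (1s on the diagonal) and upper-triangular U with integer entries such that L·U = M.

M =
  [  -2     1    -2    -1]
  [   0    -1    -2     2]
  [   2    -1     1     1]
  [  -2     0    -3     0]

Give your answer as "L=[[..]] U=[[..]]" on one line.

L=[[1,0,0,0],[0,1,0,0],[-1,0,1,0],[1,1,-1,1]] U=[[-2,1,-2,-1],[0,-1,-2,2],[0,0,-1,0],[0,0,0,-1]]

  r1 -= 0·r0 → [0,-1,-2,2]
  r2 -= -1·r0 → [0,0,-1,0]
  r3 -= 1·r0 → [0,-1,-1,1]
  r2 -= 0·r1 → [0,0,-1,0]
  r3 -= 1·r1 → [0,0,1,-1]
  r3 -= -1·r2 → [0,0,0,-1]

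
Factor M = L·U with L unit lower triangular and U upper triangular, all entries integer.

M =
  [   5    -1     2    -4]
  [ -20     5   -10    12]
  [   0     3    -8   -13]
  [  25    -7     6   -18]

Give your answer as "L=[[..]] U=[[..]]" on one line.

L=[[1,0,0,0],[-4,1,0,0],[0,3,1,0],[5,-2,4,1]] U=[[5,-1,2,-4],[0,1,-2,-4],[0,0,-2,-1],[0,0,0,-2]]

  r1 -= -4·r0 → [0,1,-2,-4]
  r2 -= 0·r0 → [0,3,-8,-13]
  r3 -= 5·r0 → [0,-2,-4,2]
  r2 -= 3·r1 → [0,0,-2,-1]
  r3 -= -2·r1 → [0,0,-8,-6]
  r3 -= 4·r2 → [0,0,0,-2]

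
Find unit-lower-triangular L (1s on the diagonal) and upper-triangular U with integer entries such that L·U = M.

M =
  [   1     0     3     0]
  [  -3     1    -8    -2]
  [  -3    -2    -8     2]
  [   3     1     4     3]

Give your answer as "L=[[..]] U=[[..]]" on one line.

  R1 -= -3·R0 → [0,1,1,-2]
  R2 -= -3·R0 → [0,-2,1,2]
  R3 -= 3·R0 → [0,1,-5,3]
  R2 -= -2·R1 → [0,0,3,-2]
  R3 -= 1·R1 → [0,0,-6,5]
  R3 -= -2·R2 → [0,0,0,1]

L=[[1,0,0,0],[-3,1,0,0],[-3,-2,1,0],[3,1,-2,1]] U=[[1,0,3,0],[0,1,1,-2],[0,0,3,-2],[0,0,0,1]]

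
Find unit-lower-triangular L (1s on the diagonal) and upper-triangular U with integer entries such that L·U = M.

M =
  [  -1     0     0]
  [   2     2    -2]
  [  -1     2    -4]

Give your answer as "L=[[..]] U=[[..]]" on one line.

  R1 -= -2·R0 → [0,2,-2]
  R2 -= 1·R0 → [0,2,-4]
  R2 -= 1·R1 → [0,0,-2]

L=[[1,0,0],[-2,1,0],[1,1,1]] U=[[-1,0,0],[0,2,-2],[0,0,-2]]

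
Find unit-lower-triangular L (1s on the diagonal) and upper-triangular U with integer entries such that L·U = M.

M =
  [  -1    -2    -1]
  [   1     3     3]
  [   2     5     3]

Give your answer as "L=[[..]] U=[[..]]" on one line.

L=[[1,0,0],[-1,1,0],[-2,1,1]] U=[[-1,-2,-1],[0,1,2],[0,0,-1]]

  R1 -= -1·R0 → [0,1,2]
  R2 -= -2·R0 → [0,1,1]
  R2 -= 1·R1 → [0,0,-1]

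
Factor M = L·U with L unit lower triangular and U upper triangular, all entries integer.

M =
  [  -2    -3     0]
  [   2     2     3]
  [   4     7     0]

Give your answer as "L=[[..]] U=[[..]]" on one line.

L=[[1,0,0],[-1,1,0],[-2,-1,1]] U=[[-2,-3,0],[0,-1,3],[0,0,3]]

  r1 -= -1·r0 → [0,-1,3]
  r2 -= -2·r0 → [0,1,0]
  r2 -= -1·r1 → [0,0,3]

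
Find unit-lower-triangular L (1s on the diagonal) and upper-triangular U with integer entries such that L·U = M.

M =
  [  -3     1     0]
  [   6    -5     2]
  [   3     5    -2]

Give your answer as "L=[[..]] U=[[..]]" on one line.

L=[[1,0,0],[-2,1,0],[-1,-2,1]] U=[[-3,1,0],[0,-3,2],[0,0,2]]

  R1 -= -2·R0 → [0,-3,2]
  R2 -= -1·R0 → [0,6,-2]
  R2 -= -2·R1 → [0,0,2]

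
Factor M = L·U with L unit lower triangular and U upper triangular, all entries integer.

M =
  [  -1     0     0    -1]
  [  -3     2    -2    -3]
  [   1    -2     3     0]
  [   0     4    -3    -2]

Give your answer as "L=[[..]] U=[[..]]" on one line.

L=[[1,0,0,0],[3,1,0,0],[-1,-1,1,0],[0,2,1,1]] U=[[-1,0,0,-1],[0,2,-2,0],[0,0,1,-1],[0,0,0,-1]]

  row1 -= 3·row0 → [0,2,-2,0]
  row2 -= -1·row0 → [0,-2,3,-1]
  row3 -= 0·row0 → [0,4,-3,-2]
  row2 -= -1·row1 → [0,0,1,-1]
  row3 -= 2·row1 → [0,0,1,-2]
  row3 -= 1·row2 → [0,0,0,-1]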